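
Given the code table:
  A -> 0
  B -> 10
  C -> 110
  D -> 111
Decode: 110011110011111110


Decoding:
110 -> C
0 -> A
111 -> D
10 -> B
0 -> A
111 -> D
111 -> D
10 -> B


Result: CADBADDB


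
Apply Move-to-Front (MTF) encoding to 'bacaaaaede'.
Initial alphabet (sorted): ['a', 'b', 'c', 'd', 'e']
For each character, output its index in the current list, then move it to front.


MTF encoding:
'b': index 1 in ['a', 'b', 'c', 'd', 'e'] -> ['b', 'a', 'c', 'd', 'e']
'a': index 1 in ['b', 'a', 'c', 'd', 'e'] -> ['a', 'b', 'c', 'd', 'e']
'c': index 2 in ['a', 'b', 'c', 'd', 'e'] -> ['c', 'a', 'b', 'd', 'e']
'a': index 1 in ['c', 'a', 'b', 'd', 'e'] -> ['a', 'c', 'b', 'd', 'e']
'a': index 0 in ['a', 'c', 'b', 'd', 'e'] -> ['a', 'c', 'b', 'd', 'e']
'a': index 0 in ['a', 'c', 'b', 'd', 'e'] -> ['a', 'c', 'b', 'd', 'e']
'a': index 0 in ['a', 'c', 'b', 'd', 'e'] -> ['a', 'c', 'b', 'd', 'e']
'e': index 4 in ['a', 'c', 'b', 'd', 'e'] -> ['e', 'a', 'c', 'b', 'd']
'd': index 4 in ['e', 'a', 'c', 'b', 'd'] -> ['d', 'e', 'a', 'c', 'b']
'e': index 1 in ['d', 'e', 'a', 'c', 'b'] -> ['e', 'd', 'a', 'c', 'b']


Output: [1, 1, 2, 1, 0, 0, 0, 4, 4, 1]


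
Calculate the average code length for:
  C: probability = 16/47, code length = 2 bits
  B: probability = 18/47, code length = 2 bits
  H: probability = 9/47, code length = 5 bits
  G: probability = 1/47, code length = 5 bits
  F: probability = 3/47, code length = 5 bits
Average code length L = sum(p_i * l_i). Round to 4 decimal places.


Weighted contributions p_i * l_i:
  C: (16/47) * 2 = 32/47
  B: (18/47) * 2 = 36/47
  H: (9/47) * 5 = 45/47
  G: (1/47) * 5 = 5/47
  F: (3/47) * 5 = 15/47
Sum = (32 + 36 + 45 + 5 + 15)/47 = 133/47

L = 133/47 = 2.8298 bits/symbol


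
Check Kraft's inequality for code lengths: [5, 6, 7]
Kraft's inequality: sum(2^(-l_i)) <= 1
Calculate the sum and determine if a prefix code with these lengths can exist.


Sum = 2^(-5) + 2^(-6) + 2^(-7)
    = 0.03125 + 0.015625 + 0.0078125
    = 7/128 = 0.0546875
Since 0.0546875 <= 1, Kraft's inequality IS satisfied.
A prefix code with these lengths CAN exist.

Kraft sum = 0.0546875. Satisfied.


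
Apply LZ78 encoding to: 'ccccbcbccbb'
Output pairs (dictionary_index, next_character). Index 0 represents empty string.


LZ78 encoding steps:
Dictionary: {0: ''}
Step 1: w='' (idx 0), next='c' -> output (0, 'c'), add 'c' as idx 1
Step 2: w='c' (idx 1), next='c' -> output (1, 'c'), add 'cc' as idx 2
Step 3: w='c' (idx 1), next='b' -> output (1, 'b'), add 'cb' as idx 3
Step 4: w='cb' (idx 3), next='c' -> output (3, 'c'), add 'cbc' as idx 4
Step 5: w='cb' (idx 3), next='b' -> output (3, 'b'), add 'cbb' as idx 5


Encoded: [(0, 'c'), (1, 'c'), (1, 'b'), (3, 'c'), (3, 'b')]


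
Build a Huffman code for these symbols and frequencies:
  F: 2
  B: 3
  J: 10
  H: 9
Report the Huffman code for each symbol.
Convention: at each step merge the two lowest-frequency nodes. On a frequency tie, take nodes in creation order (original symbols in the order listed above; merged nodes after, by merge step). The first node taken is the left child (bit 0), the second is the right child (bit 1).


Huffman tree construction:
Step 1: Merge F(2) + B(3) = 5
Step 2: Merge (F+B)(5) + H(9) = 14
Step 3: Merge J(10) + ((F+B)+H)(14) = 24
Read each symbol's code off the tree from the root (left child = 0, right child = 1).

Codes:
  F: 100 (length 3)
  B: 101 (length 3)
  J: 0 (length 1)
  H: 11 (length 2)
Average code length: 43/24 = 1.7917 bits/symbol


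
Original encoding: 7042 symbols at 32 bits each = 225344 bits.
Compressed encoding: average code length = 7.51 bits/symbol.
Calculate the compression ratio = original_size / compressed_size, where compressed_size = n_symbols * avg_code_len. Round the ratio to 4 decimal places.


original_size = n_symbols * orig_bits = 7042 * 32 = 225344 bits
compressed_size = n_symbols * avg_code_len = 7042 * 7.51 = 52885.42 bits
ratio = original_size / compressed_size = 225344 / 52885.42 = 4.261

Compression ratio = 4.261


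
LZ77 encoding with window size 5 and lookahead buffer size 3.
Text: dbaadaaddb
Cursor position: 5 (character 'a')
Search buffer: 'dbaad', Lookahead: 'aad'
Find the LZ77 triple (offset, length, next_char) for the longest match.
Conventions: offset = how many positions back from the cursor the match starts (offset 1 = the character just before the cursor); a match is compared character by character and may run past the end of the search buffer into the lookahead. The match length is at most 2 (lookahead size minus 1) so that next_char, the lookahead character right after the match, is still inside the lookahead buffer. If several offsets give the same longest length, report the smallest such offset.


Try each offset into the search buffer:
  offset=1 (pos 4, char 'd'): match length 0
  offset=2 (pos 3, char 'a'): match length 1
  offset=3 (pos 2, char 'a'): match length 2
  offset=4 (pos 1, char 'b'): match length 0
  offset=5 (pos 0, char 'd'): match length 0
Longest match has length 2 at offset 3.
next_char = character at position 5 + 2 = 7 -> 'd'

Best match: offset=3, length=2 (matching 'aa' starting at position 2)
LZ77 triple: (3, 2, 'd')


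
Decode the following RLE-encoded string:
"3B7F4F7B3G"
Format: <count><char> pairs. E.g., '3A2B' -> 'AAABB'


Expanding each <count><char> pair:
  3B -> 'BBB'
  7F -> 'FFFFFFF'
  4F -> 'FFFF'
  7B -> 'BBBBBBB'
  3G -> 'GGG'

Decoded = BBBFFFFFFFFFFFBBBBBBBGGG


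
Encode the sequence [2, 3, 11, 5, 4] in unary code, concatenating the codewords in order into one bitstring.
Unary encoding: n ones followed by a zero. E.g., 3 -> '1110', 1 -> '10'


Encode each number as n ones followed by a terminating 0:
  2 -> 110 (3 bits)
  3 -> 1110 (4 bits)
  11 -> 111111111110 (12 bits)
  5 -> 111110 (6 bits)
  4 -> 11110 (5 bits)
Total length = 3 + 4 + 12 + 6 + 5 = 30 bits.

Unary([2, 3, 11, 5, 4]) = 110111011111111111011111011110 (30 bits)


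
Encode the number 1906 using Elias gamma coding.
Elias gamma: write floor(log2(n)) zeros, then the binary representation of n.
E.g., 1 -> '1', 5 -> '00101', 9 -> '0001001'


num_bits = floor(log2(1906)) + 1 = 11
leading_zeros = num_bits - 1 = 10
binary(1906) = 11101110010

Elias gamma(1906) = '0000000000' + '11101110010' = 000000000011101110010 (21 bits)


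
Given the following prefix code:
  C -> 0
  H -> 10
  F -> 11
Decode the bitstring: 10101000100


Decoding step by step:
Bits 10 -> H
Bits 10 -> H
Bits 10 -> H
Bits 0 -> C
Bits 0 -> C
Bits 10 -> H
Bits 0 -> C


Decoded message: HHHCCHC


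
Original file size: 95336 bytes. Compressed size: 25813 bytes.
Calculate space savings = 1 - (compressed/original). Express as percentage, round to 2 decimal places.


ratio = compressed/original = 25813/95336 = 0.270758
savings = 1 - ratio = 1 - 0.270758 = 0.729242
as a percentage: 0.729242 * 100 = 72.92%

Space savings = 1 - 25813/95336 = 72.92%


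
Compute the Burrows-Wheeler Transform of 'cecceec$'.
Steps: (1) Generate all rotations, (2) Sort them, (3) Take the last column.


Rotations (sorted):
  0: $cecceec -> last char: c
  1: c$ceccee -> last char: e
  2: cceec$ce -> last char: e
  3: cecceec$ -> last char: $
  4: ceec$cec -> last char: c
  5: ec$cecce -> last char: e
  6: ecceec$c -> last char: c
  7: eec$cecc -> last char: c


BWT = cee$cecc


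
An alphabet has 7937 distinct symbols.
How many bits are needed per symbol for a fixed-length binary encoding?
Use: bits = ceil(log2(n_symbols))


log2(7937) = 12.9544
Bracket: 2^12 = 4096 < 7937 <= 2^13 = 8192
So ceil(log2(7937)) = 13

bits = ceil(log2(7937)) = ceil(12.9544) = 13 bits


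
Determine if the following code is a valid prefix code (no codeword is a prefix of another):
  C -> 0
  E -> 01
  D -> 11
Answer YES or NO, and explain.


Checking each pair (does one codeword prefix another?):
  C='0' vs E='01': prefix -- VIOLATION

NO -- this is NOT a valid prefix code. C (0) is a prefix of E (01).


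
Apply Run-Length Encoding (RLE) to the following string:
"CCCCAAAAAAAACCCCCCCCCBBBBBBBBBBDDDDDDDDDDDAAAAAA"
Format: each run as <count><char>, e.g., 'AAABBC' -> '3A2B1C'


Scanning runs left to right:
  i=0: run of 'C' x 4 -> '4C'
  i=4: run of 'A' x 8 -> '8A'
  i=12: run of 'C' x 9 -> '9C'
  i=21: run of 'B' x 10 -> '10B'
  i=31: run of 'D' x 11 -> '11D'
  i=42: run of 'A' x 6 -> '6A'

RLE = 4C8A9C10B11D6A


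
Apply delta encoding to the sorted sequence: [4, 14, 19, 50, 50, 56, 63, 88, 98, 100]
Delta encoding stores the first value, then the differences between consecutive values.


First value: 4
Deltas:
  14 - 4 = 10
  19 - 14 = 5
  50 - 19 = 31
  50 - 50 = 0
  56 - 50 = 6
  63 - 56 = 7
  88 - 63 = 25
  98 - 88 = 10
  100 - 98 = 2


Delta encoded: [4, 10, 5, 31, 0, 6, 7, 25, 10, 2]


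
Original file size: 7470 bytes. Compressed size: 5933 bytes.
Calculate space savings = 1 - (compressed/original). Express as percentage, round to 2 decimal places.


ratio = compressed/original = 5933/7470 = 0.794244
savings = 1 - ratio = 1 - 0.794244 = 0.205756
as a percentage: 0.205756 * 100 = 20.58%

Space savings = 1 - 5933/7470 = 20.58%


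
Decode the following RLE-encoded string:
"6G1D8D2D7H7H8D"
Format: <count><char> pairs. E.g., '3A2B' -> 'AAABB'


Expanding each <count><char> pair:
  6G -> 'GGGGGG'
  1D -> 'D'
  8D -> 'DDDDDDDD'
  2D -> 'DD'
  7H -> 'HHHHHHH'
  7H -> 'HHHHHHH'
  8D -> 'DDDDDDDD'

Decoded = GGGGGGDDDDDDDDDDDHHHHHHHHHHHHHHDDDDDDDD


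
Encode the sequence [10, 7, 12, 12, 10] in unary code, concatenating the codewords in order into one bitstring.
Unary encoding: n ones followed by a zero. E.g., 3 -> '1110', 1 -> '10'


Encode each number as n ones followed by a terminating 0:
  10 -> 11111111110 (11 bits)
  7 -> 11111110 (8 bits)
  12 -> 1111111111110 (13 bits)
  12 -> 1111111111110 (13 bits)
  10 -> 11111111110 (11 bits)
Total length = 11 + 8 + 13 + 13 + 11 = 56 bits.

Unary([10, 7, 12, 12, 10]) = 11111111110111111101111111111110111111111111011111111110 (56 bits)


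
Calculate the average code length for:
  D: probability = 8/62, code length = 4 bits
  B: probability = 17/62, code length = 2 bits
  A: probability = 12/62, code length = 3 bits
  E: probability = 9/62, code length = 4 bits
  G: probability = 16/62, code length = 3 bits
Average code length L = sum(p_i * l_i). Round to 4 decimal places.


Weighted contributions p_i * l_i:
  D: (8/62) * 4 = 32/62
  B: (17/62) * 2 = 34/62
  A: (12/62) * 3 = 36/62
  E: (9/62) * 4 = 36/62
  G: (16/62) * 3 = 48/62
Sum = (32 + 34 + 36 + 36 + 48)/62 = 186/62

L = 186/62 = 3.0000 bits/symbol


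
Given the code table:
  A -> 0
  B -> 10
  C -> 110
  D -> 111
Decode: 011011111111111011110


Decoding:
0 -> A
110 -> C
111 -> D
111 -> D
111 -> D
110 -> C
111 -> D
10 -> B


Result: ACDDDCDB


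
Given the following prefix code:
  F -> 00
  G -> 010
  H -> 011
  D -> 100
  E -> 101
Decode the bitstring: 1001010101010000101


Decoding step by step:
Bits 100 -> D
Bits 101 -> E
Bits 010 -> G
Bits 101 -> E
Bits 00 -> F
Bits 00 -> F
Bits 101 -> E


Decoded message: DEGEFFE


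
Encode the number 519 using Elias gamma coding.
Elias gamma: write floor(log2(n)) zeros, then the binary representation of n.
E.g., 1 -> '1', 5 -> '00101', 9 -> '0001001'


num_bits = floor(log2(519)) + 1 = 10
leading_zeros = num_bits - 1 = 9
binary(519) = 1000000111

Elias gamma(519) = '000000000' + '1000000111' = 0000000001000000111 (19 bits)


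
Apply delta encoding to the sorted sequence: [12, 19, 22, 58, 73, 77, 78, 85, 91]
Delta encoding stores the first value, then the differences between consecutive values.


First value: 12
Deltas:
  19 - 12 = 7
  22 - 19 = 3
  58 - 22 = 36
  73 - 58 = 15
  77 - 73 = 4
  78 - 77 = 1
  85 - 78 = 7
  91 - 85 = 6


Delta encoded: [12, 7, 3, 36, 15, 4, 1, 7, 6]


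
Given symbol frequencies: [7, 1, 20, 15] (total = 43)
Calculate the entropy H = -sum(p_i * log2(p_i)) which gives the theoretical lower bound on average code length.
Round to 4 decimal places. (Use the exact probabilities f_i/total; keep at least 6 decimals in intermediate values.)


Per-symbol terms -p_i * log2(p_i) with p_i = f_i/43:
  p = 7/43 = 0.162791: log2(p) = -2.618910, -p*log2(p) = 0.426334
  p = 1/43 = 0.023256: log2(p) = -5.426265, -p*log2(p) = 0.126192
  p = 20/43 = 0.465116: log2(p) = -1.104337, -p*log2(p) = 0.513645
  p = 15/43 = 0.348837: log2(p) = -1.519374, -p*log2(p) = 0.530014
H = 0.426334 + 0.126192 + 0.513645 + 0.530014 = 1.596185

H = 1.5962 bits/symbol


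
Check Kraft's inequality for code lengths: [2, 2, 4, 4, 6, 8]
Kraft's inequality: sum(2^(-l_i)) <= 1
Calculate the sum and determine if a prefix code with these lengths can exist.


Sum = 2^(-2) + 2^(-2) + 2^(-4) + 2^(-4) + 2^(-6) + 2^(-8)
    = 0.25 + 0.25 + 0.0625 + 0.0625 + 0.015625 + 0.00390625
    = 165/256 = 0.64453125
Since 0.64453125 <= 1, Kraft's inequality IS satisfied.
A prefix code with these lengths CAN exist.

Kraft sum = 0.64453125. Satisfied.


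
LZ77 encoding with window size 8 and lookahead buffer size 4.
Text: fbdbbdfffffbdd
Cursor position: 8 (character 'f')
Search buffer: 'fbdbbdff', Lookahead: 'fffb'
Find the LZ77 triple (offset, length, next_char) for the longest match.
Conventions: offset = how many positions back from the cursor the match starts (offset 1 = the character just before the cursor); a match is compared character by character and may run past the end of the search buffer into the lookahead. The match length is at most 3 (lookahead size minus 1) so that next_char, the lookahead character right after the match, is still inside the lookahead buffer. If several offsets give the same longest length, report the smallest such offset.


Try each offset into the search buffer:
  offset=1 (pos 7, char 'f'): match length 3
  offset=2 (pos 6, char 'f'): match length 3
  offset=3 (pos 5, char 'd'): match length 0
  offset=4 (pos 4, char 'b'): match length 0
  offset=5 (pos 3, char 'b'): match length 0
  offset=6 (pos 2, char 'd'): match length 0
  offset=7 (pos 1, char 'b'): match length 0
  offset=8 (pos 0, char 'f'): match length 1
Longest match has length 3, found at offsets 1, 2; take the smallest, offset 1.
next_char = character at position 8 + 3 = 11 -> 'b'

Best match: offset=1, length=3 (matching 'fff' starting at position 7)
LZ77 triple: (1, 3, 'b')


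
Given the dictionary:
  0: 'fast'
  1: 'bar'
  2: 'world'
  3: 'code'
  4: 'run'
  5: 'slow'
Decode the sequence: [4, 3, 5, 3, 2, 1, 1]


Look up each index in the dictionary:
  4 -> 'run'
  3 -> 'code'
  5 -> 'slow'
  3 -> 'code'
  2 -> 'world'
  1 -> 'bar'
  1 -> 'bar'

Decoded: "run code slow code world bar bar"


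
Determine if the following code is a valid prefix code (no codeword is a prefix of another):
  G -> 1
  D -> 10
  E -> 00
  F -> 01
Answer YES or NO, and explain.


Checking each pair (does one codeword prefix another?):
  G='1' vs D='10': prefix -- VIOLATION

NO -- this is NOT a valid prefix code. G (1) is a prefix of D (10).


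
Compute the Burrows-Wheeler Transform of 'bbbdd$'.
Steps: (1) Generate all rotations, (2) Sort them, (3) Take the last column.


Rotations (sorted):
  0: $bbbdd -> last char: d
  1: bbbdd$ -> last char: $
  2: bbdd$b -> last char: b
  3: bdd$bb -> last char: b
  4: d$bbbd -> last char: d
  5: dd$bbb -> last char: b


BWT = d$bbdb


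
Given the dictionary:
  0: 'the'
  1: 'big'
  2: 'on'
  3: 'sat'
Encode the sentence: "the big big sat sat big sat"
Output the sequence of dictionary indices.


Look up each word in the dictionary:
  'the' -> 0
  'big' -> 1
  'big' -> 1
  'sat' -> 3
  'sat' -> 3
  'big' -> 1
  'sat' -> 3

Encoded: [0, 1, 1, 3, 3, 1, 3]


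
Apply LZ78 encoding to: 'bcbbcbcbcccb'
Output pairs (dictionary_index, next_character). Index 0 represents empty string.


LZ78 encoding steps:
Dictionary: {0: ''}
Step 1: w='' (idx 0), next='b' -> output (0, 'b'), add 'b' as idx 1
Step 2: w='' (idx 0), next='c' -> output (0, 'c'), add 'c' as idx 2
Step 3: w='b' (idx 1), next='b' -> output (1, 'b'), add 'bb' as idx 3
Step 4: w='c' (idx 2), next='b' -> output (2, 'b'), add 'cb' as idx 4
Step 5: w='cb' (idx 4), next='c' -> output (4, 'c'), add 'cbc' as idx 5
Step 6: w='c' (idx 2), next='c' -> output (2, 'c'), add 'cc' as idx 6
Step 7: w='b' (idx 1), end of input -> output (1, '')


Encoded: [(0, 'b'), (0, 'c'), (1, 'b'), (2, 'b'), (4, 'c'), (2, 'c'), (1, '')]


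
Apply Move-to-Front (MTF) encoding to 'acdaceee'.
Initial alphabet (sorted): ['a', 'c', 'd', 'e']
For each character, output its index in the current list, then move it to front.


MTF encoding:
'a': index 0 in ['a', 'c', 'd', 'e'] -> ['a', 'c', 'd', 'e']
'c': index 1 in ['a', 'c', 'd', 'e'] -> ['c', 'a', 'd', 'e']
'd': index 2 in ['c', 'a', 'd', 'e'] -> ['d', 'c', 'a', 'e']
'a': index 2 in ['d', 'c', 'a', 'e'] -> ['a', 'd', 'c', 'e']
'c': index 2 in ['a', 'd', 'c', 'e'] -> ['c', 'a', 'd', 'e']
'e': index 3 in ['c', 'a', 'd', 'e'] -> ['e', 'c', 'a', 'd']
'e': index 0 in ['e', 'c', 'a', 'd'] -> ['e', 'c', 'a', 'd']
'e': index 0 in ['e', 'c', 'a', 'd'] -> ['e', 'c', 'a', 'd']


Output: [0, 1, 2, 2, 2, 3, 0, 0]


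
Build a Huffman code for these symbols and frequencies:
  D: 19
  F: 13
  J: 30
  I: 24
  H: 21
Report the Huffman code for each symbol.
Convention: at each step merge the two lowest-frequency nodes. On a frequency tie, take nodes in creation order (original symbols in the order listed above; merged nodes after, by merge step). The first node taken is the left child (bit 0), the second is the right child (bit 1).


Huffman tree construction:
Step 1: Merge F(13) + D(19) = 32
Step 2: Merge H(21) + I(24) = 45
Step 3: Merge J(30) + (F+D)(32) = 62
Step 4: Merge (H+I)(45) + (J+(F+D))(62) = 107
Read each symbol's code off the tree from the root (left child = 0, right child = 1).

Codes:
  D: 111 (length 3)
  F: 110 (length 3)
  J: 10 (length 2)
  I: 01 (length 2)
  H: 00 (length 2)
Average code length: 246/107 = 2.2991 bits/symbol


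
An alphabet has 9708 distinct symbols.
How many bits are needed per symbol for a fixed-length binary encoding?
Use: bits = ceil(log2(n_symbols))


log2(9708) = 13.245
Bracket: 2^13 = 8192 < 9708 <= 2^14 = 16384
So ceil(log2(9708)) = 14

bits = ceil(log2(9708)) = ceil(13.245) = 14 bits


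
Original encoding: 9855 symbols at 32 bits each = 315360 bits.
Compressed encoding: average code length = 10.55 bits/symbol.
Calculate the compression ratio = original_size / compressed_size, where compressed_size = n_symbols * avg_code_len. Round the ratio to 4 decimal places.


original_size = n_symbols * orig_bits = 9855 * 32 = 315360 bits
compressed_size = n_symbols * avg_code_len = 9855 * 10.55 = 103970.25 bits
ratio = original_size / compressed_size = 315360 / 103970.25 = 3.0332

Compression ratio = 3.0332


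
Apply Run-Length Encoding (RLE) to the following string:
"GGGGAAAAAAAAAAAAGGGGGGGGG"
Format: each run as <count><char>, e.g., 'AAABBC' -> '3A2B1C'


Scanning runs left to right:
  i=0: run of 'G' x 4 -> '4G'
  i=4: run of 'A' x 12 -> '12A'
  i=16: run of 'G' x 9 -> '9G'

RLE = 4G12A9G


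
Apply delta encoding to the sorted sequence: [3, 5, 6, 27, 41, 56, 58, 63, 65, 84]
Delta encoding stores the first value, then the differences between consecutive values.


First value: 3
Deltas:
  5 - 3 = 2
  6 - 5 = 1
  27 - 6 = 21
  41 - 27 = 14
  56 - 41 = 15
  58 - 56 = 2
  63 - 58 = 5
  65 - 63 = 2
  84 - 65 = 19


Delta encoded: [3, 2, 1, 21, 14, 15, 2, 5, 2, 19]


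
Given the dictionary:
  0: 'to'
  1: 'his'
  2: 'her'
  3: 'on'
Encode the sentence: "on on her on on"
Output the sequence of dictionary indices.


Look up each word in the dictionary:
  'on' -> 3
  'on' -> 3
  'her' -> 2
  'on' -> 3
  'on' -> 3

Encoded: [3, 3, 2, 3, 3]


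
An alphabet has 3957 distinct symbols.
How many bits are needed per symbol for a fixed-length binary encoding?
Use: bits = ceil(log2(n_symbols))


log2(3957) = 11.9502
Bracket: 2^11 = 2048 < 3957 <= 2^12 = 4096
So ceil(log2(3957)) = 12

bits = ceil(log2(3957)) = ceil(11.9502) = 12 bits


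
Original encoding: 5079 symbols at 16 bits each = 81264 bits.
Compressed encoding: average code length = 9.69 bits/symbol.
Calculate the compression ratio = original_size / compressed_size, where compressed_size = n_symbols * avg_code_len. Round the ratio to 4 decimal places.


original_size = n_symbols * orig_bits = 5079 * 16 = 81264 bits
compressed_size = n_symbols * avg_code_len = 5079 * 9.69 = 49215.51 bits
ratio = original_size / compressed_size = 81264 / 49215.51 = 1.6512

Compression ratio = 1.6512


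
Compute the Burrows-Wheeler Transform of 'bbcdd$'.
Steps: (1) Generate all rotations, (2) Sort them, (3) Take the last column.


Rotations (sorted):
  0: $bbcdd -> last char: d
  1: bbcdd$ -> last char: $
  2: bcdd$b -> last char: b
  3: cdd$bb -> last char: b
  4: d$bbcd -> last char: d
  5: dd$bbc -> last char: c


BWT = d$bbdc


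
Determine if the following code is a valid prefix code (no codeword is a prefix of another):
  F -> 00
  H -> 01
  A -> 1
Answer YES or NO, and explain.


Checking each pair (does one codeword prefix another?):
  F='00' vs H='01': no prefix
  F='00' vs A='1': no prefix
  H='01' vs F='00': no prefix
  H='01' vs A='1': no prefix
  A='1' vs F='00': no prefix
  A='1' vs H='01': no prefix
No violation found over all pairs.

YES -- this is a valid prefix code. No codeword is a prefix of any other codeword.


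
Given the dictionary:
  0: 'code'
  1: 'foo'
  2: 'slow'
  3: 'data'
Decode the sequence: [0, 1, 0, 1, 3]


Look up each index in the dictionary:
  0 -> 'code'
  1 -> 'foo'
  0 -> 'code'
  1 -> 'foo'
  3 -> 'data'

Decoded: "code foo code foo data"


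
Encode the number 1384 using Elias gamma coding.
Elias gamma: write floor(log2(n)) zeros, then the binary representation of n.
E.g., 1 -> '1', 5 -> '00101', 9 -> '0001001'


num_bits = floor(log2(1384)) + 1 = 11
leading_zeros = num_bits - 1 = 10
binary(1384) = 10101101000

Elias gamma(1384) = '0000000000' + '10101101000' = 000000000010101101000 (21 bits)


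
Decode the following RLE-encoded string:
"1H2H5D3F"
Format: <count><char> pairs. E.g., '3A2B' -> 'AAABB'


Expanding each <count><char> pair:
  1H -> 'H'
  2H -> 'HH'
  5D -> 'DDDDD'
  3F -> 'FFF'

Decoded = HHHDDDDDFFF


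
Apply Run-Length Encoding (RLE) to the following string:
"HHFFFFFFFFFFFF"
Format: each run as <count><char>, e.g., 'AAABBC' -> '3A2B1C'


Scanning runs left to right:
  i=0: run of 'H' x 2 -> '2H'
  i=2: run of 'F' x 12 -> '12F'

RLE = 2H12F


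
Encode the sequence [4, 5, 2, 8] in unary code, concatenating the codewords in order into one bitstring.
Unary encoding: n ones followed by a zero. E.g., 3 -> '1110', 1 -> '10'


Encode each number as n ones followed by a terminating 0:
  4 -> 11110 (5 bits)
  5 -> 111110 (6 bits)
  2 -> 110 (3 bits)
  8 -> 111111110 (9 bits)
Total length = 5 + 6 + 3 + 9 = 23 bits.

Unary([4, 5, 2, 8]) = 11110111110110111111110 (23 bits)


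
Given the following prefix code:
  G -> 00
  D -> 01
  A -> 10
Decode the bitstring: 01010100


Decoding step by step:
Bits 01 -> D
Bits 01 -> D
Bits 01 -> D
Bits 00 -> G


Decoded message: DDDG


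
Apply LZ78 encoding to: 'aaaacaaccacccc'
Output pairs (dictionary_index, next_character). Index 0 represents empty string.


LZ78 encoding steps:
Dictionary: {0: ''}
Step 1: w='' (idx 0), next='a' -> output (0, 'a'), add 'a' as idx 1
Step 2: w='a' (idx 1), next='a' -> output (1, 'a'), add 'aa' as idx 2
Step 3: w='a' (idx 1), next='c' -> output (1, 'c'), add 'ac' as idx 3
Step 4: w='aa' (idx 2), next='c' -> output (2, 'c'), add 'aac' as idx 4
Step 5: w='' (idx 0), next='c' -> output (0, 'c'), add 'c' as idx 5
Step 6: w='ac' (idx 3), next='c' -> output (3, 'c'), add 'acc' as idx 6
Step 7: w='c' (idx 5), next='c' -> output (5, 'c'), add 'cc' as idx 7


Encoded: [(0, 'a'), (1, 'a'), (1, 'c'), (2, 'c'), (0, 'c'), (3, 'c'), (5, 'c')]


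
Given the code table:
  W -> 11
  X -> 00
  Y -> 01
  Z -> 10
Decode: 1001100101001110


Decoding:
10 -> Z
01 -> Y
10 -> Z
01 -> Y
01 -> Y
00 -> X
11 -> W
10 -> Z


Result: ZYZYYXWZ


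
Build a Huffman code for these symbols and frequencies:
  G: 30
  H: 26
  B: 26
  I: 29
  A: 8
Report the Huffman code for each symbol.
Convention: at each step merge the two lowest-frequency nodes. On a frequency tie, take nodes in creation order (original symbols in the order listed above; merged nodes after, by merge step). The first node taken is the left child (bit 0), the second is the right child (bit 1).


Huffman tree construction:
Step 1: Merge A(8) + H(26) = 34
Step 2: Merge B(26) + I(29) = 55
Step 3: Merge G(30) + (A+H)(34) = 64
Step 4: Merge (B+I)(55) + (G+(A+H))(64) = 119
Read each symbol's code off the tree from the root (left child = 0, right child = 1).

Codes:
  G: 10 (length 2)
  H: 111 (length 3)
  B: 00 (length 2)
  I: 01 (length 2)
  A: 110 (length 3)
Average code length: 272/119 = 2.2857 bits/symbol


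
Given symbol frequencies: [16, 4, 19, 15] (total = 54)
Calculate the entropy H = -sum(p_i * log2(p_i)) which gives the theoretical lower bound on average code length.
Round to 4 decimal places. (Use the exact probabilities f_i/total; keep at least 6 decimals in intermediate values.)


Per-symbol terms -p_i * log2(p_i) with p_i = f_i/54:
  p = 16/54 = 0.296296: log2(p) = -1.754888, -p*log2(p) = 0.519967
  p = 4/54 = 0.074074: log2(p) = -3.754888, -p*log2(p) = 0.278140
  p = 19/54 = 0.351852: log2(p) = -1.506960, -p*log2(p) = 0.530227
  p = 15/54 = 0.277778: log2(p) = -1.847997, -p*log2(p) = 0.513332
H = 0.519967 + 0.278140 + 0.530227 + 0.513332 = 1.841666

H = 1.8417 bits/symbol


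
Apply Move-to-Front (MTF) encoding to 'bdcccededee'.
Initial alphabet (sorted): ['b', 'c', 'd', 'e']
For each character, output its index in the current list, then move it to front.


MTF encoding:
'b': index 0 in ['b', 'c', 'd', 'e'] -> ['b', 'c', 'd', 'e']
'd': index 2 in ['b', 'c', 'd', 'e'] -> ['d', 'b', 'c', 'e']
'c': index 2 in ['d', 'b', 'c', 'e'] -> ['c', 'd', 'b', 'e']
'c': index 0 in ['c', 'd', 'b', 'e'] -> ['c', 'd', 'b', 'e']
'c': index 0 in ['c', 'd', 'b', 'e'] -> ['c', 'd', 'b', 'e']
'e': index 3 in ['c', 'd', 'b', 'e'] -> ['e', 'c', 'd', 'b']
'd': index 2 in ['e', 'c', 'd', 'b'] -> ['d', 'e', 'c', 'b']
'e': index 1 in ['d', 'e', 'c', 'b'] -> ['e', 'd', 'c', 'b']
'd': index 1 in ['e', 'd', 'c', 'b'] -> ['d', 'e', 'c', 'b']
'e': index 1 in ['d', 'e', 'c', 'b'] -> ['e', 'd', 'c', 'b']
'e': index 0 in ['e', 'd', 'c', 'b'] -> ['e', 'd', 'c', 'b']


Output: [0, 2, 2, 0, 0, 3, 2, 1, 1, 1, 0]


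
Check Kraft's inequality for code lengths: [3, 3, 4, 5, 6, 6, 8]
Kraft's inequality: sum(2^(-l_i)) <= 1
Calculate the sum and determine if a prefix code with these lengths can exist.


Sum = 2^(-3) + 2^(-3) + 2^(-4) + 2^(-5) + 2^(-6) + 2^(-6) + 2^(-8)
    = 0.125 + 0.125 + 0.0625 + 0.03125 + 0.015625 + 0.015625 + 0.00390625
    = 97/256 = 0.37890625
Since 0.37890625 <= 1, Kraft's inequality IS satisfied.
A prefix code with these lengths CAN exist.

Kraft sum = 0.37890625. Satisfied.


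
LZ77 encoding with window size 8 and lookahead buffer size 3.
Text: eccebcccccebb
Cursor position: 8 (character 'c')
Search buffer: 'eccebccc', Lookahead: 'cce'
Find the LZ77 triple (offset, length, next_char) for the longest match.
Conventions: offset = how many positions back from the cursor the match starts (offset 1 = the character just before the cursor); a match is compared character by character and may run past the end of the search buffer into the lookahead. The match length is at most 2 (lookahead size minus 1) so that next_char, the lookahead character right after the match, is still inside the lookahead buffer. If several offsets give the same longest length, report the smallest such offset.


Try each offset into the search buffer:
  offset=1 (pos 7, char 'c'): match length 2
  offset=2 (pos 6, char 'c'): match length 2
  offset=3 (pos 5, char 'c'): match length 2
  offset=4 (pos 4, char 'b'): match length 0
  offset=5 (pos 3, char 'e'): match length 0
  offset=6 (pos 2, char 'c'): match length 1
  offset=7 (pos 1, char 'c'): match length 2
  offset=8 (pos 0, char 'e'): match length 0
Longest match has length 2, found at offsets 1, 2, 3, 7; take the smallest, offset 1.
next_char = character at position 8 + 2 = 10 -> 'e'

Best match: offset=1, length=2 (matching 'cc' starting at position 7)
LZ77 triple: (1, 2, 'e')


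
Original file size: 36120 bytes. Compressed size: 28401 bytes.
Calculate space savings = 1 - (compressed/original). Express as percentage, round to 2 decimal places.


ratio = compressed/original = 28401/36120 = 0.786296
savings = 1 - ratio = 1 - 0.786296 = 0.213704
as a percentage: 0.213704 * 100 = 21.37%

Space savings = 1 - 28401/36120 = 21.37%


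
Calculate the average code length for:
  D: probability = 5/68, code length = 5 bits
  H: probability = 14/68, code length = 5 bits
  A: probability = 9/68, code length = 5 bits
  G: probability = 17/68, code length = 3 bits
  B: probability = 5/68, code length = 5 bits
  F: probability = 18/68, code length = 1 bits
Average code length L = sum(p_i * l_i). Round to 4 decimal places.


Weighted contributions p_i * l_i:
  D: (5/68) * 5 = 25/68
  H: (14/68) * 5 = 70/68
  A: (9/68) * 5 = 45/68
  G: (17/68) * 3 = 51/68
  B: (5/68) * 5 = 25/68
  F: (18/68) * 1 = 18/68
Sum = (25 + 70 + 45 + 51 + 25 + 18)/68 = 234/68

L = 234/68 = 3.4412 bits/symbol


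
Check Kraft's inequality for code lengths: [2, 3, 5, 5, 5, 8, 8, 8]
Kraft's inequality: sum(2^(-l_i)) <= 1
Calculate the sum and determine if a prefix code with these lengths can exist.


Sum = 2^(-2) + 2^(-3) + 2^(-5) + 2^(-5) + 2^(-5) + 2^(-8) + 2^(-8) + 2^(-8)
    = 0.25 + 0.125 + 0.03125 + 0.03125 + 0.03125 + 0.00390625 + 0.00390625 + 0.00390625
    = 123/256 = 0.48046875
Since 0.48046875 <= 1, Kraft's inequality IS satisfied.
A prefix code with these lengths CAN exist.

Kraft sum = 0.48046875. Satisfied.


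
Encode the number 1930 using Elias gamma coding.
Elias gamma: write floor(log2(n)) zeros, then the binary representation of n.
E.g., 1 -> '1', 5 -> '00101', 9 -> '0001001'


num_bits = floor(log2(1930)) + 1 = 11
leading_zeros = num_bits - 1 = 10
binary(1930) = 11110001010

Elias gamma(1930) = '0000000000' + '11110001010' = 000000000011110001010 (21 bits)


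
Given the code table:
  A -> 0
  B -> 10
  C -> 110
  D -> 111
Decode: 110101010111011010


Decoding:
110 -> C
10 -> B
10 -> B
10 -> B
111 -> D
0 -> A
110 -> C
10 -> B


Result: CBBBDACB


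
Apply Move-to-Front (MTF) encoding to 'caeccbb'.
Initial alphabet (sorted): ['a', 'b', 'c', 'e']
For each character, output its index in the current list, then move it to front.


MTF encoding:
'c': index 2 in ['a', 'b', 'c', 'e'] -> ['c', 'a', 'b', 'e']
'a': index 1 in ['c', 'a', 'b', 'e'] -> ['a', 'c', 'b', 'e']
'e': index 3 in ['a', 'c', 'b', 'e'] -> ['e', 'a', 'c', 'b']
'c': index 2 in ['e', 'a', 'c', 'b'] -> ['c', 'e', 'a', 'b']
'c': index 0 in ['c', 'e', 'a', 'b'] -> ['c', 'e', 'a', 'b']
'b': index 3 in ['c', 'e', 'a', 'b'] -> ['b', 'c', 'e', 'a']
'b': index 0 in ['b', 'c', 'e', 'a'] -> ['b', 'c', 'e', 'a']


Output: [2, 1, 3, 2, 0, 3, 0]


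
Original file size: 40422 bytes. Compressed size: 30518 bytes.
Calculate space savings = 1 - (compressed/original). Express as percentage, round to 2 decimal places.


ratio = compressed/original = 30518/40422 = 0.754985
savings = 1 - ratio = 1 - 0.754985 = 0.245015
as a percentage: 0.245015 * 100 = 24.5%

Space savings = 1 - 30518/40422 = 24.5%


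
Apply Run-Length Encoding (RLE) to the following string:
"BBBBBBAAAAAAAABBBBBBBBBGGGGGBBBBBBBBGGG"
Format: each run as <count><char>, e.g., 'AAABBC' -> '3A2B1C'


Scanning runs left to right:
  i=0: run of 'B' x 6 -> '6B'
  i=6: run of 'A' x 8 -> '8A'
  i=14: run of 'B' x 9 -> '9B'
  i=23: run of 'G' x 5 -> '5G'
  i=28: run of 'B' x 8 -> '8B'
  i=36: run of 'G' x 3 -> '3G'

RLE = 6B8A9B5G8B3G


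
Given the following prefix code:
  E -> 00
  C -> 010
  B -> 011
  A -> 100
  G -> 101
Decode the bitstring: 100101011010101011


Decoding step by step:
Bits 100 -> A
Bits 101 -> G
Bits 011 -> B
Bits 010 -> C
Bits 101 -> G
Bits 011 -> B


Decoded message: AGBCGB


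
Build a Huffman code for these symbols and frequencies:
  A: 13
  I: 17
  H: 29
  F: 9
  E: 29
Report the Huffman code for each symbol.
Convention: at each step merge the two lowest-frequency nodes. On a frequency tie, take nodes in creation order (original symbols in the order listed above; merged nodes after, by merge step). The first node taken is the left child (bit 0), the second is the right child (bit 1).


Huffman tree construction:
Step 1: Merge F(9) + A(13) = 22
Step 2: Merge I(17) + (F+A)(22) = 39
Step 3: Merge H(29) + E(29) = 58
Step 4: Merge (I+(F+A))(39) + (H+E)(58) = 97
Read each symbol's code off the tree from the root (left child = 0, right child = 1).

Codes:
  A: 011 (length 3)
  I: 00 (length 2)
  H: 10 (length 2)
  F: 010 (length 3)
  E: 11 (length 2)
Average code length: 216/97 = 2.2268 bits/symbol


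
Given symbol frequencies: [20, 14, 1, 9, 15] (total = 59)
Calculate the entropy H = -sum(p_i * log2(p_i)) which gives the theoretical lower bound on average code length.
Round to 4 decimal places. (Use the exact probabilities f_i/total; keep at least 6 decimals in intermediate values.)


Per-symbol terms -p_i * log2(p_i) with p_i = f_i/59:
  p = 20/59 = 0.338983: log2(p) = -1.560715, -p*log2(p) = 0.529056
  p = 14/59 = 0.237288: log2(p) = -2.075288, -p*log2(p) = 0.492441
  p = 1/59 = 0.016949: log2(p) = -5.882643, -p*log2(p) = 0.099706
  p = 9/59 = 0.152542: log2(p) = -2.712718, -p*log2(p) = 0.413804
  p = 15/59 = 0.254237: log2(p) = -1.975752, -p*log2(p) = 0.502310
H = 0.529056 + 0.492441 + 0.099706 + 0.413804 + 0.502310 = 2.037317

H = 2.0373 bits/symbol


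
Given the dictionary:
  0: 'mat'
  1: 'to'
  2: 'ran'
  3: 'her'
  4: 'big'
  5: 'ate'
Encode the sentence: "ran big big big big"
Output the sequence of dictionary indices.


Look up each word in the dictionary:
  'ran' -> 2
  'big' -> 4
  'big' -> 4
  'big' -> 4
  'big' -> 4

Encoded: [2, 4, 4, 4, 4]


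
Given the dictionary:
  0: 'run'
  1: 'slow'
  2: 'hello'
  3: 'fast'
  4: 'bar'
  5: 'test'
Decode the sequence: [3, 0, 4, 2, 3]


Look up each index in the dictionary:
  3 -> 'fast'
  0 -> 'run'
  4 -> 'bar'
  2 -> 'hello'
  3 -> 'fast'

Decoded: "fast run bar hello fast"


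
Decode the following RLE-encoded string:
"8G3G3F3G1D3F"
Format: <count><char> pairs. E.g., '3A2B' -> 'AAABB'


Expanding each <count><char> pair:
  8G -> 'GGGGGGGG'
  3G -> 'GGG'
  3F -> 'FFF'
  3G -> 'GGG'
  1D -> 'D'
  3F -> 'FFF'

Decoded = GGGGGGGGGGGFFFGGGDFFF


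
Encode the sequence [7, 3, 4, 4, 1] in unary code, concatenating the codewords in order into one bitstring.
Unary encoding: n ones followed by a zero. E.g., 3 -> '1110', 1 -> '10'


Encode each number as n ones followed by a terminating 0:
  7 -> 11111110 (8 bits)
  3 -> 1110 (4 bits)
  4 -> 11110 (5 bits)
  4 -> 11110 (5 bits)
  1 -> 10 (2 bits)
Total length = 8 + 4 + 5 + 5 + 2 = 24 bits.

Unary([7, 3, 4, 4, 1]) = 111111101110111101111010 (24 bits)


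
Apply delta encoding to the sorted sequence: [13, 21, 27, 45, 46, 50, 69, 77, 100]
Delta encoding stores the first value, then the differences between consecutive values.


First value: 13
Deltas:
  21 - 13 = 8
  27 - 21 = 6
  45 - 27 = 18
  46 - 45 = 1
  50 - 46 = 4
  69 - 50 = 19
  77 - 69 = 8
  100 - 77 = 23


Delta encoded: [13, 8, 6, 18, 1, 4, 19, 8, 23]


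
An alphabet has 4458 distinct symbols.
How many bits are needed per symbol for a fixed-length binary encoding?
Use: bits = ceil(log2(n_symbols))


log2(4458) = 12.1222
Bracket: 2^12 = 4096 < 4458 <= 2^13 = 8192
So ceil(log2(4458)) = 13

bits = ceil(log2(4458)) = ceil(12.1222) = 13 bits


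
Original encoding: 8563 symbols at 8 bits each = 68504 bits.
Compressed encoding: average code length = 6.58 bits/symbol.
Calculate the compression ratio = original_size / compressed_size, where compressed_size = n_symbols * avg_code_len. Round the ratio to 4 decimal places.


original_size = n_symbols * orig_bits = 8563 * 8 = 68504 bits
compressed_size = n_symbols * avg_code_len = 8563 * 6.58 = 56344.54 bits
ratio = original_size / compressed_size = 68504 / 56344.54 = 1.2158

Compression ratio = 1.2158


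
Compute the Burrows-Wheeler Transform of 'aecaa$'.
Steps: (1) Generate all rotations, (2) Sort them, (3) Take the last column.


Rotations (sorted):
  0: $aecaa -> last char: a
  1: a$aeca -> last char: a
  2: aa$aec -> last char: c
  3: aecaa$ -> last char: $
  4: caa$ae -> last char: e
  5: ecaa$a -> last char: a


BWT = aac$ea


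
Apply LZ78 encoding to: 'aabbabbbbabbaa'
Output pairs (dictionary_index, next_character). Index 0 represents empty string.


LZ78 encoding steps:
Dictionary: {0: ''}
Step 1: w='' (idx 0), next='a' -> output (0, 'a'), add 'a' as idx 1
Step 2: w='a' (idx 1), next='b' -> output (1, 'b'), add 'ab' as idx 2
Step 3: w='' (idx 0), next='b' -> output (0, 'b'), add 'b' as idx 3
Step 4: w='ab' (idx 2), next='b' -> output (2, 'b'), add 'abb' as idx 4
Step 5: w='b' (idx 3), next='b' -> output (3, 'b'), add 'bb' as idx 5
Step 6: w='abb' (idx 4), next='a' -> output (4, 'a'), add 'abba' as idx 6
Step 7: w='a' (idx 1), end of input -> output (1, '')


Encoded: [(0, 'a'), (1, 'b'), (0, 'b'), (2, 'b'), (3, 'b'), (4, 'a'), (1, '')]


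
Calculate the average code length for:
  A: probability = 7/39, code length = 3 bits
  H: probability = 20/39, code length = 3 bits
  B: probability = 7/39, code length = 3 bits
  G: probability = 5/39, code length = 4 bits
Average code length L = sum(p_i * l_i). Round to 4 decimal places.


Weighted contributions p_i * l_i:
  A: (7/39) * 3 = 21/39
  H: (20/39) * 3 = 60/39
  B: (7/39) * 3 = 21/39
  G: (5/39) * 4 = 20/39
Sum = (21 + 60 + 21 + 20)/39 = 122/39

L = 122/39 = 3.1282 bits/symbol


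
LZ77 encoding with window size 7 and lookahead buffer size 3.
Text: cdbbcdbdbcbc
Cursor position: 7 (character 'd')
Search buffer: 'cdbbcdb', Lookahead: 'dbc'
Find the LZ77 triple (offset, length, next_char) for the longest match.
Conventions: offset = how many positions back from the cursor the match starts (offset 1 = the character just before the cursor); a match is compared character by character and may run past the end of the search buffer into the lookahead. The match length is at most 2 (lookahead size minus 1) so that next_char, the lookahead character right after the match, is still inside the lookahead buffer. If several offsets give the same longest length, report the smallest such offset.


Try each offset into the search buffer:
  offset=1 (pos 6, char 'b'): match length 0
  offset=2 (pos 5, char 'd'): match length 2
  offset=3 (pos 4, char 'c'): match length 0
  offset=4 (pos 3, char 'b'): match length 0
  offset=5 (pos 2, char 'b'): match length 0
  offset=6 (pos 1, char 'd'): match length 2
  offset=7 (pos 0, char 'c'): match length 0
Longest match has length 2, found at offsets 2, 6; take the smallest, offset 2.
next_char = character at position 7 + 2 = 9 -> 'c'

Best match: offset=2, length=2 (matching 'db' starting at position 5)
LZ77 triple: (2, 2, 'c')


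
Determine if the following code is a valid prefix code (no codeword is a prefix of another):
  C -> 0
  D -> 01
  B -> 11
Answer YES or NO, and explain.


Checking each pair (does one codeword prefix another?):
  C='0' vs D='01': prefix -- VIOLATION

NO -- this is NOT a valid prefix code. C (0) is a prefix of D (01).


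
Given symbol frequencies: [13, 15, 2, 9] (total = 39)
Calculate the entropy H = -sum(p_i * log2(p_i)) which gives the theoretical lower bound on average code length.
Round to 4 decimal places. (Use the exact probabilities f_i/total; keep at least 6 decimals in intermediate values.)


Per-symbol terms -p_i * log2(p_i) with p_i = f_i/39:
  p = 13/39 = 0.333333: log2(p) = -1.584963, -p*log2(p) = 0.528321
  p = 15/39 = 0.384615: log2(p) = -1.378512, -p*log2(p) = 0.530197
  p = 2/39 = 0.051282: log2(p) = -4.285402, -p*log2(p) = 0.219764
  p = 9/39 = 0.230769: log2(p) = -2.115477, -p*log2(p) = 0.488187
H = 0.528321 + 0.530197 + 0.219764 + 0.488187 = 1.766469

H = 1.7665 bits/symbol


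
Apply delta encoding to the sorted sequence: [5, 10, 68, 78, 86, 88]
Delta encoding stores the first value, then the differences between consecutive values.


First value: 5
Deltas:
  10 - 5 = 5
  68 - 10 = 58
  78 - 68 = 10
  86 - 78 = 8
  88 - 86 = 2


Delta encoded: [5, 5, 58, 10, 8, 2]
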